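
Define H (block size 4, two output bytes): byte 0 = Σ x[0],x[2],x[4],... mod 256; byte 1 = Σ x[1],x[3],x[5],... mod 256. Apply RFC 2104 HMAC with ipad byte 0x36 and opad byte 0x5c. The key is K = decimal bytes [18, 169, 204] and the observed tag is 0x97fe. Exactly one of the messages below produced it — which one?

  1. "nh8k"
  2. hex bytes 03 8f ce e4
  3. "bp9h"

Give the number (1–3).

3

Key decimal bytes [18, 169, 204] = 12 a9 cc is 3 bytes ≤ B = 4; zero-pad to 4 bytes: K' = 12 a9 cc 00.
K' ⊕ ipad = 24 9f fa 36; K' ⊕ opad = 4e f5 90 5c.
m1: inner = H(24 9f fa 36 6e 68 38 6b) = c4 a8; tag = H(4e f5 90 5c c4 a8) = a2f9
m2: inner = H(24 9f fa 36 03 8f ce e4) = ef 48; tag = H(4e f5 90 5c ef 48) = cd99
m3: inner = H(24 9f fa 36 62 70 39 68) = b9 ad; tag = H(4e f5 90 5c b9 ad) = 97fe ← matches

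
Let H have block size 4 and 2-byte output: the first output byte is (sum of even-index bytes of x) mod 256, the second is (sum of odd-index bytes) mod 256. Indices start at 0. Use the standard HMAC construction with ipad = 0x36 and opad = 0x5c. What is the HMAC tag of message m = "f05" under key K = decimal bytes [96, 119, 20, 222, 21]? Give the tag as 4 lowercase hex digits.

c12e

Key decimal bytes [96, 119, 20, 222, 21] = 60 77 14 de 15 is 5 bytes > B = 4, so hash it first: H(key) = 89 55, then zero-pad to 4 bytes: K' = 89 55 00 00.
K' ⊕ ipad = bf 63 36 36.  K' ⊕ opad = d5 09 5c 5c.
Inner input = (K'⊕ipad) ∥ m = bf 63 36 36 ∥ 66 30 35.
Inner hash: even-index sum = 400 mod 256 = 144; odd-index sum = 201 mod 256 = 201 → 90 c9.
Outer input = (K'⊕opad) ∥ inner = d5 09 5c 5c ∥ 90 c9.
Outer hash (tag): even-index sum = 449 mod 256 = 193; odd-index sum = 302 mod 256 = 46 → c1 2e.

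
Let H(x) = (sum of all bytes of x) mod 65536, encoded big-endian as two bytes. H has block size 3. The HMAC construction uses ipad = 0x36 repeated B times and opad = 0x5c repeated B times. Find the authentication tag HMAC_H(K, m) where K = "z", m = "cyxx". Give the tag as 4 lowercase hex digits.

Key "z" = 7a is 1 byte ≤ B = 3; zero-pad to 3 bytes: K' = 7a 00 00.
K' ⊕ ipad = 4c 36 36.  K' ⊕ opad = 26 5c 5c.
Inner input = (K'⊕ipad) ∥ m = 4c 36 36 ∥ 63 79 78 78.
Inner hash: sum = 76+54+54+99+121+120+120 = 644 → 02 84.
Outer input = (K'⊕opad) ∥ inner = 26 5c 5c ∥ 02 84.
Outer hash (tag): sum = 38+92+92+2+132 = 356 → 01 64.

0164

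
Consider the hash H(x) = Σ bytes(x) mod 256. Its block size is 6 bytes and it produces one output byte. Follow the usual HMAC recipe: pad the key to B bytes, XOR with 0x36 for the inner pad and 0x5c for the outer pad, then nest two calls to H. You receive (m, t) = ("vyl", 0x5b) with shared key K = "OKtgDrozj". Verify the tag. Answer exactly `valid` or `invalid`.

invalid

Key "OKtgDrozj" = 4f 4b 74 67 44 72 6f 7a 6a is 9 bytes > B = 6, so hash it first: H(key) = 7e, then zero-pad to 6 bytes: K' = 7e 00 00 00 00 00.
K' ⊕ ipad = 48 36 36 36 36 36; K' ⊕ opad = 22 5c 5c 5c 5c 5c.
Inner hash: sum = 72+54+54+54+54+54+118+121+108 = 689; mod 256 = 177 → b1.
Outer hash (recomputed tag): sum = 34+92+92+92+92+92+177 = 671; mod 256 = 159 → 9f.
Recomputed tag = 9f; claimed = 5b → mismatch.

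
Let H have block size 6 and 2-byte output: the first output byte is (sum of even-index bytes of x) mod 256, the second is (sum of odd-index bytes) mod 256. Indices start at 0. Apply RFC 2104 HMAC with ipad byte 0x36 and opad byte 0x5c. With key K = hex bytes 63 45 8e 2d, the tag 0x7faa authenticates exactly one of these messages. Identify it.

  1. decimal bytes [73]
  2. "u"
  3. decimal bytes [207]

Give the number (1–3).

Key hex bytes 63 45 8e 2d is 4 bytes ≤ B = 6; zero-pad to 6 bytes: K' = 63 45 8e 2d 00 00.
K' ⊕ ipad = 55 73 b8 1b 36 36; K' ⊕ opad = 3f 19 d2 71 5c 5c.
m1: inner = H(55 73 b8 1b 36 36 49) = 8c c4; tag = H(3f 19 d2 71 5c 5c 8c c4) = f9aa
m2: inner = H(55 73 b8 1b 36 36 75) = b8 c4; tag = H(3f 19 d2 71 5c 5c b8 c4) = 25aa
m3: inner = H(55 73 b8 1b 36 36 cf) = 12 c4; tag = H(3f 19 d2 71 5c 5c 12 c4) = 7faa ← matches

3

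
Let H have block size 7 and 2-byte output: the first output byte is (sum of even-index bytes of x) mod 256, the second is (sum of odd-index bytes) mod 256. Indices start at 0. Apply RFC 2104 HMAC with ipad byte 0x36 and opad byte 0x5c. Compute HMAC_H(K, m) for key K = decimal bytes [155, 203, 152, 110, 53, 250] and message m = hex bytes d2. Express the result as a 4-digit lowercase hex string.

4303

Key decimal bytes [155, 203, 152, 110, 53, 250] = 9b cb 98 6e 35 fa is 6 bytes ≤ B = 7; zero-pad to 7 bytes: K' = 9b cb 98 6e 35 fa 00.
K' ⊕ ipad = ad fd ae 58 03 cc 36.  K' ⊕ opad = c7 97 c4 32 69 a6 5c.
Inner input = (K'⊕ipad) ∥ m = ad fd ae 58 03 cc 36 ∥ d2.
Inner hash: even-index sum = 404 mod 256 = 148; odd-index sum = 755 mod 256 = 243 → 94 f3.
Outer input = (K'⊕opad) ∥ inner = c7 97 c4 32 69 a6 5c ∥ 94 f3.
Outer hash (tag): even-index sum = 835 mod 256 = 67; odd-index sum = 515 mod 256 = 3 → 43 03.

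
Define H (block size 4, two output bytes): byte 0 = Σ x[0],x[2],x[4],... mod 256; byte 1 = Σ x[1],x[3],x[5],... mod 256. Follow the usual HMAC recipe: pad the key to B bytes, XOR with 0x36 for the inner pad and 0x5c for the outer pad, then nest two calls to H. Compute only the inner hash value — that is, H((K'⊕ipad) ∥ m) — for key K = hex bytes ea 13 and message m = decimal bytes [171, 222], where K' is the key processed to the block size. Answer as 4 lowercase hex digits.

bd39

Key hex bytes ea 13 is 2 bytes ≤ B = 4; zero-pad to 4 bytes: K' = ea 13 00 00.
K' ⊕ ipad = dc 25 36 36.
Inner input = dc 25 36 36 ∥ ab de.
Inner hash: even-index sum = 445 mod 256 = 189; odd-index sum = 313 mod 256 = 57 → bd 39.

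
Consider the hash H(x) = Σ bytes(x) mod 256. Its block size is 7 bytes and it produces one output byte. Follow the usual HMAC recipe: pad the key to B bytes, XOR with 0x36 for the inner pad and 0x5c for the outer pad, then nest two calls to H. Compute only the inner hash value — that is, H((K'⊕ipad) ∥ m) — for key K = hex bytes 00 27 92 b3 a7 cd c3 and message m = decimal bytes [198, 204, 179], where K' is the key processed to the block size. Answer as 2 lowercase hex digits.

36

Key hex bytes 00 27 92 b3 a7 cd c3 is exactly B = 7 bytes: K' = 00 27 92 b3 a7 cd c3.
K' ⊕ ipad = 36 11 a4 85 91 fb f5.
Inner input = 36 11 a4 85 91 fb f5 ∥ c6 cc b3.
Inner hash: sum = 54+17+164+133+145+251+245+198+204+179 = 1590; mod 256 = 54 → 36.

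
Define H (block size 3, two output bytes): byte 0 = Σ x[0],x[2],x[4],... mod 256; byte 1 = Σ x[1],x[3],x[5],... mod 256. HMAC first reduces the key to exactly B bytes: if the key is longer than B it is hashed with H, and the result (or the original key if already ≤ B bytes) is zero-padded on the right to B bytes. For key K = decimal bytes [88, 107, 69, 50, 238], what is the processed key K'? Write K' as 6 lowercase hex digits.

8b9d00

|K| = 5 > B = 3, so first hash the key.
H(K): even-index sum = 395 mod 256 = 139; odd-index sum = 157 mod 256 = 157 → 8b 9d.
Zero-pad H(K) = 8b 9d to 3 bytes: K' = 8b 9d 00.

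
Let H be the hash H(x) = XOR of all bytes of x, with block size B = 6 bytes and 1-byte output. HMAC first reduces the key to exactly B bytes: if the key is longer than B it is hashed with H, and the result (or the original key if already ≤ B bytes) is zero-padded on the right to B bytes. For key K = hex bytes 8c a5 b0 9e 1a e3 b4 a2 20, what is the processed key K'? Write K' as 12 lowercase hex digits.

|K| = 9 > B = 6, so first hash the key.
H(K): XOR 8c⊕a5⊕b0⊕9e⊕1a⊕e3⊕b4⊕a2⊕20 = c8.
Zero-pad H(K) = c8 to 6 bytes: K' = c8 00 00 00 00 00.

c80000000000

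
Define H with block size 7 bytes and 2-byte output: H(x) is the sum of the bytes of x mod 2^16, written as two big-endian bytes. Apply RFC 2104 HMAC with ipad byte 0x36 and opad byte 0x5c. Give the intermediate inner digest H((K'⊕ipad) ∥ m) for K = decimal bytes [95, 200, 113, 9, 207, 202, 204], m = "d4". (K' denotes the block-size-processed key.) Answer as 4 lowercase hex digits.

0574

Key decimal bytes [95, 200, 113, 9, 207, 202, 204] = 5f c8 71 09 cf ca cc is exactly B = 7 bytes: K' = 5f c8 71 09 cf ca cc.
K' ⊕ ipad = 69 fe 47 3f f9 fc fa.
Inner input = 69 fe 47 3f f9 fc fa ∥ 64 34.
Inner hash: sum = 105+254+71+63+249+252+250+100+52 = 1396 → 05 74.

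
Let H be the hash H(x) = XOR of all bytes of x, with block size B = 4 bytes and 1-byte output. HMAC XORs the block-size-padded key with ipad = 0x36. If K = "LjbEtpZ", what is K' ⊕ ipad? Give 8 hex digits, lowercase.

69363636

Key "LjbEtpZ" = 4c 6a 62 45 74 70 5a is 7 bytes > B = 4, so hash it first: H(key) = 5f, then zero-pad to 4 bytes: K' = 5f 00 00 00.
XOR each byte with 0x36: 5f⊕36=69, 00⊕36=36, 00⊕36=36, 00⊕36=36.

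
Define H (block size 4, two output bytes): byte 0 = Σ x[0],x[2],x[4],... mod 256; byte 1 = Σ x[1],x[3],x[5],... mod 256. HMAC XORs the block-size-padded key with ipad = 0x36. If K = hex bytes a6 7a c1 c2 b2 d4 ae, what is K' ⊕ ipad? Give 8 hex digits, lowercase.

Key hex bytes a6 7a c1 c2 b2 d4 ae is 7 bytes > B = 4, so hash it first: H(key) = c7 10, then zero-pad to 4 bytes: K' = c7 10 00 00.
XOR each byte with 0x36: c7⊕36=f1, 10⊕36=26, 00⊕36=36, 00⊕36=36.

f1263636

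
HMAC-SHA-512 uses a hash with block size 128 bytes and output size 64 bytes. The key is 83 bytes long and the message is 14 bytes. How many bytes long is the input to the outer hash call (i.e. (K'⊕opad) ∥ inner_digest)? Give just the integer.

Key is 83 ≤ 128 bytes, zero-padded: |K'| = 128.
Outer input = (K'⊕opad) ∥ H(inner) → 128 + 64 = 192 bytes.

192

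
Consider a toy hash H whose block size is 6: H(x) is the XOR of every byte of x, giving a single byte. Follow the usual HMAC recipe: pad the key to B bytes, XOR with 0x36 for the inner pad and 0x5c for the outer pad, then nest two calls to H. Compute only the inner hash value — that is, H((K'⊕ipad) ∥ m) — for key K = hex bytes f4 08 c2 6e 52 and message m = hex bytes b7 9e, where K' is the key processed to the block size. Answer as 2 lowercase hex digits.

2b

Key hex bytes f4 08 c2 6e 52 is 5 bytes ≤ B = 6; zero-pad to 6 bytes: K' = f4 08 c2 6e 52 00.
K' ⊕ ipad = c2 3e f4 58 64 36.
Inner input = c2 3e f4 58 64 36 ∥ b7 9e.
Inner hash: XOR c2⊕3e⊕f4⊕58⊕64⊕36⊕b7⊕9e = 2b.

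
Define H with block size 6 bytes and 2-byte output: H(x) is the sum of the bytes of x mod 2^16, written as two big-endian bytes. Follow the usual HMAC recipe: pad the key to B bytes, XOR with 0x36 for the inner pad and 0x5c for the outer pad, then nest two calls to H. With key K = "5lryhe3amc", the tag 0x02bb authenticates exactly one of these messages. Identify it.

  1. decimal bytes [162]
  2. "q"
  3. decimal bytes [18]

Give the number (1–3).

Key "5lryhe3amc" = 35 6c 72 79 68 65 33 61 6d 63 is 10 bytes > B = 6, so hash it first: H(key) = 03 bd, then zero-pad to 6 bytes: K' = 03 bd 00 00 00 00.
K' ⊕ ipad = 35 8b 36 36 36 36; K' ⊕ opad = 5f e1 5c 5c 5c 5c.
m1: inner = H(35 8b 36 36 36 36 a2) = 02 3a; tag = H(5f e1 5c 5c 5c 5c 02 3a) = 02ec
m2: inner = H(35 8b 36 36 36 36 71) = 02 09; tag = H(5f e1 5c 5c 5c 5c 02 09) = 02bb ← matches
m3: inner = H(35 8b 36 36 36 36 12) = 01 aa; tag = H(5f e1 5c 5c 5c 5c 01 aa) = 035b

2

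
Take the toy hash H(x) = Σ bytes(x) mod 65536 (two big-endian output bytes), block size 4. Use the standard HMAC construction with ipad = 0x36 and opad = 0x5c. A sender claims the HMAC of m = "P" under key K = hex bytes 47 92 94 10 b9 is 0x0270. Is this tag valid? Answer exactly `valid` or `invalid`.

valid

Key hex bytes 47 92 94 10 b9 is 5 bytes > B = 4, so hash it first: H(key) = 02 36, then zero-pad to 4 bytes: K' = 02 36 00 00.
K' ⊕ ipad = 34 00 36 36; K' ⊕ opad = 5e 6a 5c 5c.
Inner hash: sum = 52+0+54+54+80 = 240 → 00 f0.
Outer hash (recomputed tag): sum = 94+106+92+92+0+240 = 624 → 02 70.
Recomputed tag = 0270; claimed = 0270 → match.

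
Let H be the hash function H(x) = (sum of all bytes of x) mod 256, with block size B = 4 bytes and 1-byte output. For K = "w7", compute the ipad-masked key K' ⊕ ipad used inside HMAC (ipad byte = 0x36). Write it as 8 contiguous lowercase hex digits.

Key "w7" = 77 37 is 2 bytes ≤ B = 4; zero-pad to 4 bytes: K' = 77 37 00 00.
XOR each byte with 0x36: 77⊕36=41, 37⊕36=01, 00⊕36=36, 00⊕36=36.

41013636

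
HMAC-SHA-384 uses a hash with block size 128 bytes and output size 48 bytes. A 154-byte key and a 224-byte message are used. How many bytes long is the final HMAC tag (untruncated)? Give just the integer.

48

The tag is one SHA-384 digest: 48 bytes.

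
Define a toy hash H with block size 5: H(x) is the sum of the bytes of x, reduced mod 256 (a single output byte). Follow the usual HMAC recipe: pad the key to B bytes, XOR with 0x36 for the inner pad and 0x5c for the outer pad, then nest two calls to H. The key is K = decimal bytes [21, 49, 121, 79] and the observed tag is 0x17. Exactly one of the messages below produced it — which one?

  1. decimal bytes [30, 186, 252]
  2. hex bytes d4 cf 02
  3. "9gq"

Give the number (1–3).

2

Key decimal bytes [21, 49, 121, 79] = 15 31 79 4f is 4 bytes ≤ B = 5; zero-pad to 5 bytes: K' = 15 31 79 4f 00.
K' ⊕ ipad = 23 07 4f 79 36; K' ⊕ opad = 49 6d 25 13 5c.
m1: inner = H(23 07 4f 79 36 1e ba fc) = fc; tag = H(49 6d 25 13 5c fc) = 46
m2: inner = H(23 07 4f 79 36 d4 cf 02) = cd; tag = H(49 6d 25 13 5c cd) = 17 ← matches
m3: inner = H(23 07 4f 79 36 39 67 71) = 39; tag = H(49 6d 25 13 5c 39) = 83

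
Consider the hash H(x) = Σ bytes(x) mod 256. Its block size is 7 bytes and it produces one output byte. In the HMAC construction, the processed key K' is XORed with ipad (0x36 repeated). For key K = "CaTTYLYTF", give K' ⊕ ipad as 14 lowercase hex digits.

Key "CaTTYLYTF" = 43 61 54 54 59 4c 59 54 46 is 9 bytes > B = 7, so hash it first: H(key) = e4, then zero-pad to 7 bytes: K' = e4 00 00 00 00 00 00.
XOR each byte with 0x36: e4⊕36=d2, 00⊕36=36, 00⊕36=36, 00⊕36=36, 00⊕36=36, 00⊕36=36, 00⊕36=36.

d2363636363636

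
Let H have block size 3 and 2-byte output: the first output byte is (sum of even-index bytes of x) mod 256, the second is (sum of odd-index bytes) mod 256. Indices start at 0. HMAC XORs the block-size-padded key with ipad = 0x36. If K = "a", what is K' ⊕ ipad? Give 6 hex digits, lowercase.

Key "a" = 61 is 1 byte ≤ B = 3; zero-pad to 3 bytes: K' = 61 00 00.
XOR each byte with 0x36: 61⊕36=57, 00⊕36=36, 00⊕36=36.

573636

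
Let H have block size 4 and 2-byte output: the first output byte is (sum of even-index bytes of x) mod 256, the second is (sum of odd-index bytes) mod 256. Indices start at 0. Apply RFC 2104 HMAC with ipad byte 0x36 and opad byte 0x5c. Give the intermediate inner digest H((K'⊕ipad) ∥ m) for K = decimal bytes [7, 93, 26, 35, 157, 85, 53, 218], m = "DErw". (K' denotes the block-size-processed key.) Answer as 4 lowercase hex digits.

b18b

Key decimal bytes [7, 93, 26, 35, 157, 85, 53, 218] = 07 5d 1a 23 9d 55 35 da is 8 bytes > B = 4, so hash it first: H(key) = f3 af, then zero-pad to 4 bytes: K' = f3 af 00 00.
K' ⊕ ipad = c5 99 36 36.
Inner input = c5 99 36 36 ∥ 44 45 72 77.
Inner hash: even-index sum = 433 mod 256 = 177; odd-index sum = 395 mod 256 = 139 → b1 8b.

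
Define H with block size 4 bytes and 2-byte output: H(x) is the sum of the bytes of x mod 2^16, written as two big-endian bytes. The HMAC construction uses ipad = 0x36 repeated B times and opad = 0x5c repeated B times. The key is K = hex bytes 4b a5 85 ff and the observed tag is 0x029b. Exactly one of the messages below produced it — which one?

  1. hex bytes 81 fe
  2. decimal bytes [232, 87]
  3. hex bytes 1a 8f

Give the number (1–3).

Key hex bytes 4b a5 85 ff is exactly B = 4 bytes: K' = 4b a5 85 ff.
K' ⊕ ipad = 7d 93 b3 c9; K' ⊕ opad = 17 f9 d9 a3.
m1: inner = H(7d 93 b3 c9 81 fe) = 04 0b; tag = H(17 f9 d9 a3 04 0b) = 029b ← matches
m2: inner = H(7d 93 b3 c9 e8 57) = 03 cb; tag = H(17 f9 d9 a3 03 cb) = 035a
m3: inner = H(7d 93 b3 c9 1a 8f) = 03 35; tag = H(17 f9 d9 a3 03 35) = 02c4

1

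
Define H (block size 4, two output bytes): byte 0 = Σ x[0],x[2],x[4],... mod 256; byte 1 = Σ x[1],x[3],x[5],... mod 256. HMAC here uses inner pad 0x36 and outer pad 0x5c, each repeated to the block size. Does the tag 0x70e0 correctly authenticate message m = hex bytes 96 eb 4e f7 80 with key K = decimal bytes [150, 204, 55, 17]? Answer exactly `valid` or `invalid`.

Key decimal bytes [150, 204, 55, 17] = 96 cc 37 11 is exactly B = 4 bytes: K' = 96 cc 37 11.
K' ⊕ ipad = a0 fa 01 27; K' ⊕ opad = ca 90 6b 4d.
Inner hash: even-index sum = 517 mod 256 = 5; odd-index sum = 771 mod 256 = 3 → 05 03.
Outer hash (recomputed tag): even-index sum = 314 mod 256 = 58; odd-index sum = 224 mod 256 = 224 → 3a e0.
Recomputed tag = 3ae0; claimed = 70e0 → mismatch.

invalid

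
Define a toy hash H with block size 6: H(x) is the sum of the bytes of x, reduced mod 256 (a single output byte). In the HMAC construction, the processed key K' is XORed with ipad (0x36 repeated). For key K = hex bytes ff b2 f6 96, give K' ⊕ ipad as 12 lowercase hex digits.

Key hex bytes ff b2 f6 96 is 4 bytes ≤ B = 6; zero-pad to 6 bytes: K' = ff b2 f6 96 00 00.
XOR each byte with 0x36: ff⊕36=c9, b2⊕36=84, f6⊕36=c0, 96⊕36=a0, 00⊕36=36, 00⊕36=36.

c984c0a03636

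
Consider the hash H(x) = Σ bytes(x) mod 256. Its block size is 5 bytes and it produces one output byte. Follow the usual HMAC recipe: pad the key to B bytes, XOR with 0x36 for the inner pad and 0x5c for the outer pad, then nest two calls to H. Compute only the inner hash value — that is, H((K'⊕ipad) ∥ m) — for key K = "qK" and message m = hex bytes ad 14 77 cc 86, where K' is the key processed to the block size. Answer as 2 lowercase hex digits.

Key "qK" = 71 4b is 2 bytes ≤ B = 5; zero-pad to 5 bytes: K' = 71 4b 00 00 00.
K' ⊕ ipad = 47 7d 36 36 36.
Inner input = 47 7d 36 36 36 ∥ ad 14 77 cc 86.
Inner hash: sum = 71+125+54+54+54+173+20+119+204+134 = 1008; mod 256 = 240 → f0.

f0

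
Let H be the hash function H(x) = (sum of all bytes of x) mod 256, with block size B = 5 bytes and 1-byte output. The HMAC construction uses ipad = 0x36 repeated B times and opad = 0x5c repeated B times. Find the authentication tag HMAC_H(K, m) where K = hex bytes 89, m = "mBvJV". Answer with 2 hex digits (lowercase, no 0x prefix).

Key hex bytes 89 is 1 byte ≤ B = 5; zero-pad to 5 bytes: K' = 89 00 00 00 00.
K' ⊕ ipad = bf 36 36 36 36.  K' ⊕ opad = d5 5c 5c 5c 5c.
Inner input = (K'⊕ipad) ∥ m = bf 36 36 36 36 ∥ 6d 42 76 4a 56.
Inner hash: sum = 191+54+54+54+54+109+66+118+74+86 = 860; mod 256 = 92 → 5c.
Outer input = (K'⊕opad) ∥ inner = d5 5c 5c 5c 5c ∥ 5c.
Outer hash (tag): sum = 213+92+92+92+92+92 = 673; mod 256 = 161 → a1.

a1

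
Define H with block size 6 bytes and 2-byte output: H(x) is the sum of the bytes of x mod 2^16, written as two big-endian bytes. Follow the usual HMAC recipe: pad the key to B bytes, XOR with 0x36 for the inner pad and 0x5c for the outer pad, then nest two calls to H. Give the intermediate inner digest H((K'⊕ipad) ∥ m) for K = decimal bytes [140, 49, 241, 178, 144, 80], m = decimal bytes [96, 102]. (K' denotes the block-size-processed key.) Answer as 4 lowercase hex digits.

03de

Key decimal bytes [140, 49, 241, 178, 144, 80] = 8c 31 f1 b2 90 50 is exactly B = 6 bytes: K' = 8c 31 f1 b2 90 50.
K' ⊕ ipad = ba 07 c7 84 a6 66.
Inner input = ba 07 c7 84 a6 66 ∥ 60 66.
Inner hash: sum = 186+7+199+132+166+102+96+102 = 990 → 03 de.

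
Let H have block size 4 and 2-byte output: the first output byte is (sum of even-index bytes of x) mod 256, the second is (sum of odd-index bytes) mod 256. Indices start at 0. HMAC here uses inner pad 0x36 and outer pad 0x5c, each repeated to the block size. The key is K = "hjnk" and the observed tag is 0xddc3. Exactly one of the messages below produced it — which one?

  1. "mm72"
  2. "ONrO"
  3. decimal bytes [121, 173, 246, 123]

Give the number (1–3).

Key "hjnk" = 68 6a 6e 6b is exactly B = 4 bytes: K' = 68 6a 6e 6b.
K' ⊕ ipad = 5e 5c 58 5d; K' ⊕ opad = 34 36 32 37.
m1: inner = H(5e 5c 58 5d 6d 6d 37 32) = 5a 58; tag = H(34 36 32 37 5a 58) = c0c5
m2: inner = H(5e 5c 58 5d 4f 4e 72 4f) = 77 56; tag = H(34 36 32 37 77 56) = ddc3 ← matches
m3: inner = H(5e 5c 58 5d 79 ad f6 7b) = 25 e1; tag = H(34 36 32 37 25 e1) = 8b4e

2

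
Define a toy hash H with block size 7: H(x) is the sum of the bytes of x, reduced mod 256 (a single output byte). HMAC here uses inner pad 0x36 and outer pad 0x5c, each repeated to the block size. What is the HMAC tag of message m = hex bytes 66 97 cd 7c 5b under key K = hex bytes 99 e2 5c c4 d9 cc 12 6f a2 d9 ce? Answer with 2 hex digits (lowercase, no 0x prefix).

Key hex bytes 99 e2 5c c4 d9 cc 12 6f a2 d9 ce is 11 bytes > B = 7, so hash it first: H(key) = 0a, then zero-pad to 7 bytes: K' = 0a 00 00 00 00 00 00.
K' ⊕ ipad = 3c 36 36 36 36 36 36.  K' ⊕ opad = 56 5c 5c 5c 5c 5c 5c.
Inner input = (K'⊕ipad) ∥ m = 3c 36 36 36 36 36 36 ∥ 66 97 cd 7c 5b.
Inner hash: sum = 60+54+54+54+54+54+54+102+151+205+124+91 = 1057; mod 256 = 33 → 21.
Outer input = (K'⊕opad) ∥ inner = 56 5c 5c 5c 5c 5c 5c ∥ 21.
Outer hash (tag): sum = 86+92+92+92+92+92+92+33 = 671; mod 256 = 159 → 9f.

9f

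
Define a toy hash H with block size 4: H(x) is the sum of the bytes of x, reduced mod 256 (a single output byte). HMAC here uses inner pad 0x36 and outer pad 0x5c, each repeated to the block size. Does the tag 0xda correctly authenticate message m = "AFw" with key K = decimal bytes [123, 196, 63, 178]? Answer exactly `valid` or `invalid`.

Key decimal bytes [123, 196, 63, 178] = 7b c4 3f b2 is exactly B = 4 bytes: K' = 7b c4 3f b2.
K' ⊕ ipad = 4d f2 09 84; K' ⊕ opad = 27 98 63 ee.
Inner hash: sum = 77+242+9+132+65+70+119 = 714; mod 256 = 202 → ca.
Outer hash (recomputed tag): sum = 39+152+99+238+202 = 730; mod 256 = 218 → da.
Recomputed tag = da; claimed = da → match.

valid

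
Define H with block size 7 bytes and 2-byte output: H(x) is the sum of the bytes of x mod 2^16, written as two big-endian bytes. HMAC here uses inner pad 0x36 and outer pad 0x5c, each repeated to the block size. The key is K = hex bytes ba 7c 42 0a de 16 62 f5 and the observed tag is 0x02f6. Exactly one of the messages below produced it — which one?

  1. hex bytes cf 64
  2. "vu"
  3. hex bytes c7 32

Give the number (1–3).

Key hex bytes ba 7c 42 0a de 16 62 f5 is 8 bytes > B = 7, so hash it first: H(key) = 03 cd, then zero-pad to 7 bytes: K' = 03 cd 00 00 00 00 00.
K' ⊕ ipad = 35 fb 36 36 36 36 36; K' ⊕ opad = 5f 91 5c 5c 5c 5c 5c.
m1: inner = H(35 fb 36 36 36 36 36 cf 64) = 03 71; tag = H(5f 91 5c 5c 5c 5c 5c 03 71) = 0330
m2: inner = H(35 fb 36 36 36 36 36 76 75) = 03 29; tag = H(5f 91 5c 5c 5c 5c 5c 03 29) = 02e8
m3: inner = H(35 fb 36 36 36 36 36 c7 32) = 03 37; tag = H(5f 91 5c 5c 5c 5c 5c 03 37) = 02f6 ← matches

3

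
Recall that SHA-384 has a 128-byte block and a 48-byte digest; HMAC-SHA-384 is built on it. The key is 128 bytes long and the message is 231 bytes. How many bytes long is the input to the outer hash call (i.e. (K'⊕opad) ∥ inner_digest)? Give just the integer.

Key is 128 ≤ 128 bytes, zero-padded: |K'| = 128.
Outer input = (K'⊕opad) ∥ H(inner) → 128 + 48 = 176 bytes.

176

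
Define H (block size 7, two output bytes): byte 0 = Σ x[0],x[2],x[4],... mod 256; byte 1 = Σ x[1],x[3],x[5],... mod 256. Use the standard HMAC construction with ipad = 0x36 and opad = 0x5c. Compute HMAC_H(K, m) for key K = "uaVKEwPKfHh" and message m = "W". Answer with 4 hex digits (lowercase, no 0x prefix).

Key "uaVKEwPKfHh" = 75 61 56 4b 45 77 50 4b 66 48 68 is 11 bytes > B = 7, so hash it first: H(key) = 2e b6, then zero-pad to 7 bytes: K' = 2e b6 00 00 00 00 00.
K' ⊕ ipad = 18 80 36 36 36 36 36.  K' ⊕ opad = 72 ea 5c 5c 5c 5c 5c.
Inner input = (K'⊕ipad) ∥ m = 18 80 36 36 36 36 36 ∥ 57.
Inner hash: even-index sum = 186 mod 256 = 186; odd-index sum = 323 mod 256 = 67 → ba 43.
Outer input = (K'⊕opad) ∥ inner = 72 ea 5c 5c 5c 5c 5c ∥ ba 43.
Outer hash (tag): even-index sum = 457 mod 256 = 201; odd-index sum = 604 mod 256 = 92 → c9 5c.

c95c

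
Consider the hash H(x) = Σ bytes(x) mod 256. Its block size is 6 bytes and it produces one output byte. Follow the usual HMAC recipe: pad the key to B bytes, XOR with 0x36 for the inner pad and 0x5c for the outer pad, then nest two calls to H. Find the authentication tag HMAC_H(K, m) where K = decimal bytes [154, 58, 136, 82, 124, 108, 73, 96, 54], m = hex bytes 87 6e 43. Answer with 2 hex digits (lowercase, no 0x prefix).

Key decimal bytes [154, 58, 136, 82, 124, 108, 73, 96, 54] = 9a 3a 88 52 7c 6c 49 60 36 is 9 bytes > B = 6, so hash it first: H(key) = 75, then zero-pad to 6 bytes: K' = 75 00 00 00 00 00.
K' ⊕ ipad = 43 36 36 36 36 36.  K' ⊕ opad = 29 5c 5c 5c 5c 5c.
Inner input = (K'⊕ipad) ∥ m = 43 36 36 36 36 36 ∥ 87 6e 43.
Inner hash: sum = 67+54+54+54+54+54+135+110+67 = 649; mod 256 = 137 → 89.
Outer input = (K'⊕opad) ∥ inner = 29 5c 5c 5c 5c 5c ∥ 89.
Outer hash (tag): sum = 41+92+92+92+92+92+137 = 638; mod 256 = 126 → 7e.

7e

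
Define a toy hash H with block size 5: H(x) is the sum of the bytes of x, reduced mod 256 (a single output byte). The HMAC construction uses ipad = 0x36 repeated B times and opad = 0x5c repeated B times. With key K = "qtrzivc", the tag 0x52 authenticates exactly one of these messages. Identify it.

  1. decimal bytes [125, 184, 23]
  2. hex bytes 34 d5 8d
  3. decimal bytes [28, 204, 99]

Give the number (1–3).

Key "qtrzivc" = 71 74 72 7a 69 76 63 is 7 bytes > B = 5, so hash it first: H(key) = 13, then zero-pad to 5 bytes: K' = 13 00 00 00 00.
K' ⊕ ipad = 25 36 36 36 36; K' ⊕ opad = 4f 5c 5c 5c 5c.
m1: inner = H(25 36 36 36 36 7d b8 17) = 49; tag = H(4f 5c 5c 5c 5c 49) = 08
m2: inner = H(25 36 36 36 36 34 d5 8d) = 93; tag = H(4f 5c 5c 5c 5c 93) = 52 ← matches
m3: inner = H(25 36 36 36 36 1c cc 63) = 48; tag = H(4f 5c 5c 5c 5c 48) = 07

2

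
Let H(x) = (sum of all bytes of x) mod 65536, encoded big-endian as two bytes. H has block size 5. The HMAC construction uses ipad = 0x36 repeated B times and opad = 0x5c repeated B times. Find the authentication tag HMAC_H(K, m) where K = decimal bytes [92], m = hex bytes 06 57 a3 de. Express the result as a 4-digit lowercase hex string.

0193

Key decimal bytes [92] = 5c is 1 byte ≤ B = 5; zero-pad to 5 bytes: K' = 5c 00 00 00 00.
K' ⊕ ipad = 6a 36 36 36 36.  K' ⊕ opad = 00 5c 5c 5c 5c.
Inner input = (K'⊕ipad) ∥ m = 6a 36 36 36 36 ∥ 06 57 a3 de.
Inner hash: sum = 106+54+54+54+54+6+87+163+222 = 800 → 03 20.
Outer input = (K'⊕opad) ∥ inner = 00 5c 5c 5c 5c ∥ 03 20.
Outer hash (tag): sum = 0+92+92+92+92+3+32 = 403 → 01 93.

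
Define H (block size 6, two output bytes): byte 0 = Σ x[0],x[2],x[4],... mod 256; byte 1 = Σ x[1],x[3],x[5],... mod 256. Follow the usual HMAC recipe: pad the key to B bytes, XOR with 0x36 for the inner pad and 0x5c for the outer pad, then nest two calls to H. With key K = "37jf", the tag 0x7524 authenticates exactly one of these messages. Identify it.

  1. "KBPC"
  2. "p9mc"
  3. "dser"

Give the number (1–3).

Key "37jf" = 33 37 6a 66 is 4 bytes ≤ B = 6; zero-pad to 6 bytes: K' = 33 37 6a 66 00 00.
K' ⊕ ipad = 05 01 5c 50 36 36; K' ⊕ opad = 6f 6b 36 3a 5c 5c.
m1: inner = H(05 01 5c 50 36 36 4b 42 50 43) = 32 0c; tag = H(6f 6b 36 3a 5c 5c 32 0c) = 330d
m2: inner = H(05 01 5c 50 36 36 70 39 6d 63) = 74 23; tag = H(6f 6b 36 3a 5c 5c 74 23) = 7524 ← matches
m3: inner = H(05 01 5c 50 36 36 64 73 65 72) = 60 6c; tag = H(6f 6b 36 3a 5c 5c 60 6c) = 616d

2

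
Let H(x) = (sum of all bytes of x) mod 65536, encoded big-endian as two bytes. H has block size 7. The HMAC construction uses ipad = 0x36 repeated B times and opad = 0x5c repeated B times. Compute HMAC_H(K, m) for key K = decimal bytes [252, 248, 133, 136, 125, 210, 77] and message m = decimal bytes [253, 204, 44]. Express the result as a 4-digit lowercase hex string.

Key decimal bytes [252, 248, 133, 136, 125, 210, 77] = fc f8 85 88 7d d2 4d is exactly B = 7 bytes: K' = fc f8 85 88 7d d2 4d.
K' ⊕ ipad = ca ce b3 be 4b e4 7b.  K' ⊕ opad = a0 a4 d9 d4 21 8e 11.
Inner input = (K'⊕ipad) ∥ m = ca ce b3 be 4b e4 7b ∥ fd cc 2c.
Inner hash: sum = 202+206+179+190+75+228+123+253+204+44 = 1704 → 06 a8.
Outer input = (K'⊕opad) ∥ inner = a0 a4 d9 d4 21 8e 11 ∥ 06 a8.
Outer hash (tag): sum = 160+164+217+212+33+142+17+6+168 = 1119 → 04 5f.

045f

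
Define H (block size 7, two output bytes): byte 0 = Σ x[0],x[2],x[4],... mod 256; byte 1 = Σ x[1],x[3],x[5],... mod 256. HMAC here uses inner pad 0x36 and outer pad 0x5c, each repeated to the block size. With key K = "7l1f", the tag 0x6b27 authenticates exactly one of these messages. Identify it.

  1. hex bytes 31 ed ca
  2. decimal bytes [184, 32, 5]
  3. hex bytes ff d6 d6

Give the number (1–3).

Key "7l1f" = 37 6c 31 66 is 4 bytes ≤ B = 7; zero-pad to 7 bytes: K' = 37 6c 31 66 00 00 00.
K' ⊕ ipad = 01 5a 07 50 36 36 36; K' ⊕ opad = 6b 30 6d 3a 5c 5c 5c.
m1: inner = H(01 5a 07 50 36 36 36 31 ed ca) = 61 db; tag = H(6b 30 6d 3a 5c 5c 5c 61 db) = 6b27 ← matches
m2: inner = H(01 5a 07 50 36 36 36 b8 20 05) = 94 9d; tag = H(6b 30 6d 3a 5c 5c 5c 94 9d) = 2d5a
m3: inner = H(01 5a 07 50 36 36 36 ff d6 d6) = 4a b5; tag = H(6b 30 6d 3a 5c 5c 5c 4a b5) = 4510

1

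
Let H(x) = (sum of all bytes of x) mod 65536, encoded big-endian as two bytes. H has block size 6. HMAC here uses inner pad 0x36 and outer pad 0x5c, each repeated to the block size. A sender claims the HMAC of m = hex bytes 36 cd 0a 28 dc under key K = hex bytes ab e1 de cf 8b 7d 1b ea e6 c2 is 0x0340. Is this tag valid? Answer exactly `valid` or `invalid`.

Key hex bytes ab e1 de cf 8b 7d 1b ea e6 c2 is 10 bytes > B = 6, so hash it first: H(key) = 06 ee, then zero-pad to 6 bytes: K' = 06 ee 00 00 00 00.
K' ⊕ ipad = 30 d8 36 36 36 36; K' ⊕ opad = 5a b2 5c 5c 5c 5c.
Inner hash: sum = 48+216+54+54+54+54+54+205+10+40+220 = 1009 → 03 f1.
Outer hash (recomputed tag): sum = 90+178+92+92+92+92+3+241 = 880 → 03 70.
Recomputed tag = 0370; claimed = 0340 → mismatch.

invalid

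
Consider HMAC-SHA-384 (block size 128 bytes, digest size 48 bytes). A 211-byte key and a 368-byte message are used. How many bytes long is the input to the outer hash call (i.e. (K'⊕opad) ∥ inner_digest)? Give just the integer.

Key is 211 > 128 bytes, so it is hashed to 48 bytes then zero-padded to 128: |K'| = 128.
Outer input = (K'⊕opad) ∥ H(inner) → 128 + 48 = 176 bytes.

176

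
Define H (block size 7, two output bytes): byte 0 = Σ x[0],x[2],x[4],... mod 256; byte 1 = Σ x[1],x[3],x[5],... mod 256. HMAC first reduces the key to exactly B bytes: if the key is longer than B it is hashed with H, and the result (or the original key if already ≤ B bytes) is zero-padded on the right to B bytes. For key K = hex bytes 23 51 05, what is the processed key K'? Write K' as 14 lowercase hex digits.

Key hex bytes 23 51 05 is 3 bytes ≤ B = 7; zero-pad to 7 bytes: K' = 23 51 05 00 00 00 00.

23510500000000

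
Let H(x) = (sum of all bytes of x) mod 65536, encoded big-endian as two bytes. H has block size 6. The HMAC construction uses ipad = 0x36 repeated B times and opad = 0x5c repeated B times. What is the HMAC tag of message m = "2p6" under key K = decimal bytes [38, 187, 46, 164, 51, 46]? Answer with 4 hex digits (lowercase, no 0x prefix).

03ea

Key decimal bytes [38, 187, 46, 164, 51, 46] = 26 bb 2e a4 33 2e is exactly B = 6 bytes: K' = 26 bb 2e a4 33 2e.
K' ⊕ ipad = 10 8d 18 92 05 18.  K' ⊕ opad = 7a e7 72 f8 6f 72.
Inner input = (K'⊕ipad) ∥ m = 10 8d 18 92 05 18 ∥ 32 70 36.
Inner hash: sum = 16+141+24+146+5+24+50+112+54 = 572 → 02 3c.
Outer input = (K'⊕opad) ∥ inner = 7a e7 72 f8 6f 72 ∥ 02 3c.
Outer hash (tag): sum = 122+231+114+248+111+114+2+60 = 1002 → 03 ea.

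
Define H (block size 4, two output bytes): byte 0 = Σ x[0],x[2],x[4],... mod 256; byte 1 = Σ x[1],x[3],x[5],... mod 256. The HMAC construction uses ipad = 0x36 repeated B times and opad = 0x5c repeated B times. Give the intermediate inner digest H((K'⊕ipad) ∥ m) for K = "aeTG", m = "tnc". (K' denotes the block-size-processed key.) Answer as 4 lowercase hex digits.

9032

Key "aeTG" = 61 65 54 47 is exactly B = 4 bytes: K' = 61 65 54 47.
K' ⊕ ipad = 57 53 62 71.
Inner input = 57 53 62 71 ∥ 74 6e 63.
Inner hash: even-index sum = 400 mod 256 = 144; odd-index sum = 306 mod 256 = 50 → 90 32.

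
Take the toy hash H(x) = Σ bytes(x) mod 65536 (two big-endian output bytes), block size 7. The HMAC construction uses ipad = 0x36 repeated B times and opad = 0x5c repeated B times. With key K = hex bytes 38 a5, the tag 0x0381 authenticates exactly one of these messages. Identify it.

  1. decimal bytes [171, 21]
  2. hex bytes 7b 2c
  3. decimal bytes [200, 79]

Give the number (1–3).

Key hex bytes 38 a5 is 2 bytes ≤ B = 7; zero-pad to 7 bytes: K' = 38 a5 00 00 00 00 00.
K' ⊕ ipad = 0e 93 36 36 36 36 36; K' ⊕ opad = 64 f9 5c 5c 5c 5c 5c.
m1: inner = H(0e 93 36 36 36 36 36 ab 15) = 02 6f; tag = H(64 f9 5c 5c 5c 5c 5c 02 6f) = 039a
m2: inner = H(0e 93 36 36 36 36 36 7b 2c) = 02 56; tag = H(64 f9 5c 5c 5c 5c 5c 02 56) = 0381 ← matches
m3: inner = H(0e 93 36 36 36 36 36 c8 4f) = 02 c6; tag = H(64 f9 5c 5c 5c 5c 5c 02 c6) = 03f1

2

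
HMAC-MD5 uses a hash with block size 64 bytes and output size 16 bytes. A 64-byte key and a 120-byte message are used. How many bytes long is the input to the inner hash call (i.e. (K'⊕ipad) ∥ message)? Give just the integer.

184

Key is 64 ≤ 64 bytes, zero-padded: |K'| = 64.
Inner input = (K'⊕ipad) ∥ m → 64 + 120 = 184 bytes.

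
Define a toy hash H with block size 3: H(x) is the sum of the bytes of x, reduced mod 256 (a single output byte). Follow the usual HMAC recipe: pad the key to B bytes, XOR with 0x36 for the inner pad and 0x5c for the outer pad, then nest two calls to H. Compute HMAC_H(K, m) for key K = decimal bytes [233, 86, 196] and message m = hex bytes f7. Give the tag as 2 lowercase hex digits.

7f

Key decimal bytes [233, 86, 196] = e9 56 c4 is exactly B = 3 bytes: K' = e9 56 c4.
K' ⊕ ipad = df 60 f2.  K' ⊕ opad = b5 0a 98.
Inner input = (K'⊕ipad) ∥ m = df 60 f2 ∥ f7.
Inner hash: sum = 223+96+242+247 = 808; mod 256 = 40 → 28.
Outer input = (K'⊕opad) ∥ inner = b5 0a 98 ∥ 28.
Outer hash (tag): sum = 181+10+152+40 = 383; mod 256 = 127 → 7f.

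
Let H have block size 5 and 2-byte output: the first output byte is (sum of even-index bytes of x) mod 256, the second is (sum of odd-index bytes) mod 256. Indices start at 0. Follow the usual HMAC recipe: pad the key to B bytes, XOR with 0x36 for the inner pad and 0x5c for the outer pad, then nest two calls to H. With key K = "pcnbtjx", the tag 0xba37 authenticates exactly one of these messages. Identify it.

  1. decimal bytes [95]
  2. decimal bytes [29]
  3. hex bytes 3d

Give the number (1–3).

Key "pcnbtjx" = 70 63 6e 62 74 6a 78 is 7 bytes > B = 5, so hash it first: H(key) = ca 2f, then zero-pad to 5 bytes: K' = ca 2f 00 00 00.
K' ⊕ ipad = fc 19 36 36 36; K' ⊕ opad = 96 73 5c 5c 5c.
m1: inner = H(fc 19 36 36 36 5f) = 68 ae; tag = H(96 73 5c 5c 5c 68 ae) = fc37
m2: inner = H(fc 19 36 36 36 1d) = 68 6c; tag = H(96 73 5c 5c 5c 68 6c) = ba37 ← matches
m3: inner = H(fc 19 36 36 36 3d) = 68 8c; tag = H(96 73 5c 5c 5c 68 8c) = da37

2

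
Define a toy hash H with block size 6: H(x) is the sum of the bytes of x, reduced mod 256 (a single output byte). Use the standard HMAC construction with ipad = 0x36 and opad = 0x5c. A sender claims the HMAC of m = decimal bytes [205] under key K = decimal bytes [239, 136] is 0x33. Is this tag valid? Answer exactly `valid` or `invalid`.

valid

Key decimal bytes [239, 136] = ef 88 is 2 bytes ≤ B = 6; zero-pad to 6 bytes: K' = ef 88 00 00 00 00.
K' ⊕ ipad = d9 be 36 36 36 36; K' ⊕ opad = b3 d4 5c 5c 5c 5c.
Inner hash: sum = 217+190+54+54+54+54+205 = 828; mod 256 = 60 → 3c.
Outer hash (recomputed tag): sum = 179+212+92+92+92+92+60 = 819; mod 256 = 51 → 33.
Recomputed tag = 33; claimed = 33 → match.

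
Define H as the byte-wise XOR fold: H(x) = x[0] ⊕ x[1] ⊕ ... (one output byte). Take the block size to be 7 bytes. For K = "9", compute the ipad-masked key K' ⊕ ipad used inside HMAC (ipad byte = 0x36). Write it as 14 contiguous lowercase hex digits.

Key "9" = 39 is 1 byte ≤ B = 7; zero-pad to 7 bytes: K' = 39 00 00 00 00 00 00.
XOR each byte with 0x36: 39⊕36=0f, 00⊕36=36, 00⊕36=36, 00⊕36=36, 00⊕36=36, 00⊕36=36, 00⊕36=36.

0f363636363636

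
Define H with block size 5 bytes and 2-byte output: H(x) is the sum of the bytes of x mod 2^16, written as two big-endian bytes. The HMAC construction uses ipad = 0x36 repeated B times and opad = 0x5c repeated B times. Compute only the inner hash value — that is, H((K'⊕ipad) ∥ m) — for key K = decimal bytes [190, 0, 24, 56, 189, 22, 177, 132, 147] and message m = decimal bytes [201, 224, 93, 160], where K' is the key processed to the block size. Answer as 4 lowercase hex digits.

Key decimal bytes [190, 0, 24, 56, 189, 22, 177, 132, 147] = be 00 18 38 bd 16 b1 84 93 is 9 bytes > B = 5, so hash it first: H(key) = 03 a9, then zero-pad to 5 bytes: K' = 03 a9 00 00 00.
K' ⊕ ipad = 35 9f 36 36 36.
Inner input = 35 9f 36 36 36 ∥ c9 e0 5d a0.
Inner hash: sum = 53+159+54+54+54+201+224+93+160 = 1052 → 04 1c.

041c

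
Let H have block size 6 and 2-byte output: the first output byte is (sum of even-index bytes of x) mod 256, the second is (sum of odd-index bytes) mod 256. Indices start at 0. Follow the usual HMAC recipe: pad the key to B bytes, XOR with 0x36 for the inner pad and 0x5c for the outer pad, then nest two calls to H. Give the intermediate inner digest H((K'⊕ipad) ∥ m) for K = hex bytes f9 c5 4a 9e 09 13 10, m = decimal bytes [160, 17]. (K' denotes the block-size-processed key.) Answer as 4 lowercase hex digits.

76bd

Key hex bytes f9 c5 4a 9e 09 13 10 is 7 bytes > B = 6, so hash it first: H(key) = 5c 76, then zero-pad to 6 bytes: K' = 5c 76 00 00 00 00.
K' ⊕ ipad = 6a 40 36 36 36 36.
Inner input = 6a 40 36 36 36 36 ∥ a0 11.
Inner hash: even-index sum = 374 mod 256 = 118; odd-index sum = 189 mod 256 = 189 → 76 bd.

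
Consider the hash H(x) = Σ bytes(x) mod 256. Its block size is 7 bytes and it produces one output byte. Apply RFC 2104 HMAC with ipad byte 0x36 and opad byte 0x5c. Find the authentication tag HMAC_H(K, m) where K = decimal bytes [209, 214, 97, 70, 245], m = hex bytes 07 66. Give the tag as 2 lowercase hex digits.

Key decimal bytes [209, 214, 97, 70, 245] = d1 d6 61 46 f5 is 5 bytes ≤ B = 7; zero-pad to 7 bytes: K' = d1 d6 61 46 f5 00 00.
K' ⊕ ipad = e7 e0 57 70 c3 36 36.  K' ⊕ opad = 8d 8a 3d 1a a9 5c 5c.
Inner input = (K'⊕ipad) ∥ m = e7 e0 57 70 c3 36 36 ∥ 07 66.
Inner hash: sum = 231+224+87+112+195+54+54+7+102 = 1066; mod 256 = 42 → 2a.
Outer input = (K'⊕opad) ∥ inner = 8d 8a 3d 1a a9 5c 5c ∥ 2a.
Outer hash (tag): sum = 141+138+61+26+169+92+92+42 = 761; mod 256 = 249 → f9.

f9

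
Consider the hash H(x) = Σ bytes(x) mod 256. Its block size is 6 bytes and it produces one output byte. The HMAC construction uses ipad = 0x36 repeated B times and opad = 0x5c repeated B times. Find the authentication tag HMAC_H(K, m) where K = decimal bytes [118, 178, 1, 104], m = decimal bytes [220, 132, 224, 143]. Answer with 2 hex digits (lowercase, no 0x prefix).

Key decimal bytes [118, 178, 1, 104] = 76 b2 01 68 is 4 bytes ≤ B = 6; zero-pad to 6 bytes: K' = 76 b2 01 68 00 00.
K' ⊕ ipad = 40 84 37 5e 36 36.  K' ⊕ opad = 2a ee 5d 34 5c 5c.
Inner input = (K'⊕ipad) ∥ m = 40 84 37 5e 36 36 ∥ dc 84 e0 8f.
Inner hash: sum = 64+132+55+94+54+54+220+132+224+143 = 1172; mod 256 = 148 → 94.
Outer input = (K'⊕opad) ∥ inner = 2a ee 5d 34 5c 5c ∥ 94.
Outer hash (tag): sum = 42+238+93+52+92+92+148 = 757; mod 256 = 245 → f5.

f5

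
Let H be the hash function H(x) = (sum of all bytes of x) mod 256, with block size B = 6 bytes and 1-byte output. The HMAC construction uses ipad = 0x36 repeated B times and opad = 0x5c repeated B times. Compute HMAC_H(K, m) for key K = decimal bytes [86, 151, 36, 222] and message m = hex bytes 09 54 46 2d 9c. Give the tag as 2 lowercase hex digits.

5a

Key decimal bytes [86, 151, 36, 222] = 56 97 24 de is 4 bytes ≤ B = 6; zero-pad to 6 bytes: K' = 56 97 24 de 00 00.
K' ⊕ ipad = 60 a1 12 e8 36 36.  K' ⊕ opad = 0a cb 78 82 5c 5c.
Inner input = (K'⊕ipad) ∥ m = 60 a1 12 e8 36 36 ∥ 09 54 46 2d 9c.
Inner hash: sum = 96+161+18+232+54+54+9+84+70+45+156 = 979; mod 256 = 211 → d3.
Outer input = (K'⊕opad) ∥ inner = 0a cb 78 82 5c 5c ∥ d3.
Outer hash (tag): sum = 10+203+120+130+92+92+211 = 858; mod 256 = 90 → 5a.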